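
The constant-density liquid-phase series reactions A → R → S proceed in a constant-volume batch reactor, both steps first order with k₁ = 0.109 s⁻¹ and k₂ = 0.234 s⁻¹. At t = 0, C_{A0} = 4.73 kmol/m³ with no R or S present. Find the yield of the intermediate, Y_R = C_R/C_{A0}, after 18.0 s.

For first-order series with pure A initially, C_R(t) = k₁C_{A0}/(k₂−k₁)·(e^(−k₁t) − e^(−k₂t)).
e^(−k₁t) = e^(−0.109×18.0) = e^(−1.962) = 0.1406; e^(−k₂t) = e^(−4.212) = 0.01482.
C_R = 0.109×4.73/(0.234−0.109) × (0.1406−0.01482) = 4.125×0.1258 = 0.5187 kmol/m³.
Y_R = C_R/C_{A0} = 0.5187/4.73 = 0.110.

0.110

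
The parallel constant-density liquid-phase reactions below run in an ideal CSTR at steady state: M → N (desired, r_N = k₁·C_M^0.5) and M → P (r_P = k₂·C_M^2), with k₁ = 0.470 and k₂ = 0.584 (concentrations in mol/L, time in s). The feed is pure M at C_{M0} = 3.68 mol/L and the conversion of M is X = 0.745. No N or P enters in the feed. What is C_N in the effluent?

Exit C_M = C_{M0}(1−X) = 3.68×0.255 = 0.9384 mol/L.
In a CSTR the entire volume is at exit conditions, so r_N = 0.470×0.9384^0.5 = 0.4553 and r_P = 0.584×0.9384^2 = 0.5143.
Fraction of consumed M going to N: r_N/(r_N+r_P) = 0.4696.
C_N = 0.4696·C_{M0}·X = 0.4696×3.68×0.745 = 1.29 mol/L.

1.29 mol/L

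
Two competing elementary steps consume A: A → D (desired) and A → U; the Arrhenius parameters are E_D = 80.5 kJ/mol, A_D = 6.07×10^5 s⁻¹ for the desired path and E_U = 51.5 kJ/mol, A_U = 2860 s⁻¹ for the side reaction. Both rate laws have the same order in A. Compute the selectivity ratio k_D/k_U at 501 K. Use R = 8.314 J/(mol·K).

With equal orders, S_{D/U} = k_D/k_U = (A_D/A_U)·exp[(E_U−E_D)/(RT)].
(E_U−E_D)/(RT) = (51.5−80.5)×10³/(8.314×501) = -29000/4165 = -6.962.
k_D/k_U = (6.07×10^5/2860)·exp(-6.962) = 212.2 × 9.470×10^-4 = 0.201.

0.201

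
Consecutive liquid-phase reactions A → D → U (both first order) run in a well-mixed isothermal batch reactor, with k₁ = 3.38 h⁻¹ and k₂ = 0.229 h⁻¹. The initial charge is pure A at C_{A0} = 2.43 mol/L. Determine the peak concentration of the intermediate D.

2.00 mol/L

At the optimum, C_{D,max}/C_{A0} = (k₁/k₂)^[k₂/(k₂−k₁)].
= (3.38/0.229)^(0.229/(0.229−3.38)) = (14.76)^(-0.07268) = 0.8223.
C_{D,max} = 0.8223×2.43 = 2.00 mol/L.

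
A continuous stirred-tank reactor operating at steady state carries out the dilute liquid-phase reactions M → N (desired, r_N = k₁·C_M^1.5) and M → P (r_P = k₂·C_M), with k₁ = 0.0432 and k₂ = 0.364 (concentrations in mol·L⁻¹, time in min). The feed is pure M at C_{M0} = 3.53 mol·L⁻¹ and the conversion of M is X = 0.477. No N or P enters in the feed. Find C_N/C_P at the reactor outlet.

Exit C_M = C_{M0}(1−X) = 3.53×0.523 = 1.846 mol·L⁻¹.
In a CSTR the entire volume is at exit conditions, so r_N = 0.0432×1.846^1.5 = 0.1084 and r_P = 0.364×1.846 = 0.6720.
Overall selectivity = C_N/C_P = r_Nτ/(r_Pτ) = r_N/r_P = 0.161.

0.161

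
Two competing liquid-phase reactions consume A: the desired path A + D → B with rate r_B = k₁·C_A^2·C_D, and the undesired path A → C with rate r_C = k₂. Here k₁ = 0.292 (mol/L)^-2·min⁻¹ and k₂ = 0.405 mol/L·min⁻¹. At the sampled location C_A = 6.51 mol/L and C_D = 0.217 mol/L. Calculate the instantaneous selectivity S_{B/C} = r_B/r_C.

6.63

S_{B/C} = r_B/r_C = (k₁·C_A^2·C_D)/(k₂) = (k₁/k₂)·C_A^2·C_D.
= (0.292×6.510^2×0.2170) / (0.405) = 2.685/0.4050 = 6.63.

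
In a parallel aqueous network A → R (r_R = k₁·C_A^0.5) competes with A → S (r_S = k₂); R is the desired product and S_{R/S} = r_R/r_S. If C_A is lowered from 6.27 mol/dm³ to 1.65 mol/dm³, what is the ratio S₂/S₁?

S_{R/S} = (k₁/k₂)·C_A^0.5, so S₂/S₁ = (C_{A,2}/C_{A,1})^0.5.
= (1.65/6.27)^0.5 = (0.2632)^0.5 = 0.513.

0.513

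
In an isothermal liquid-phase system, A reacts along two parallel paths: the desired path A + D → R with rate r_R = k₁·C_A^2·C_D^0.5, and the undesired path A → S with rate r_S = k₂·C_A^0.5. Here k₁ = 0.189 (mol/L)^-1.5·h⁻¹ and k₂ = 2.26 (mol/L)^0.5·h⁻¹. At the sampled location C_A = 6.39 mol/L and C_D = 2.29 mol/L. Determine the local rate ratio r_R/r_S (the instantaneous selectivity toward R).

S_{R/S} = r_R/r_S = (k₁·C_A^2·C_D^0.5)/(k₂·C_A^0.5) = (k₁/k₂)·C_A^1.5·C_D^0.5.
= (0.189×6.390^2×2.290^0.5) / (2.26×6.390^0.5) = 11.68/5.713 = 2.04.

2.04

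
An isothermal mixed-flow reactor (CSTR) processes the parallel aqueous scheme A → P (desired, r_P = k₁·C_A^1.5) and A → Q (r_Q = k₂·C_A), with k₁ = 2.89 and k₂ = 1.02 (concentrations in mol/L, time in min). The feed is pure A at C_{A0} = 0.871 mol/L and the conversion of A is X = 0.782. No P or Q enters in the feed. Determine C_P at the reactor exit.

Exit C_A = C_{A0}(1−X) = 0.871×0.218 = 0.1899 mol/L.
In a CSTR the entire volume is at exit conditions, so r_P = 2.89×0.1899^1.5 = 0.2391 and r_Q = 1.02×0.1899 = 0.1937.
Fraction of consumed A going to P: r_P/(r_P+r_Q) = 0.5525.
C_P = 0.5525·C_{A0}·X = 0.5525×0.871×0.782 = 0.376 mol/L.

0.376 mol/L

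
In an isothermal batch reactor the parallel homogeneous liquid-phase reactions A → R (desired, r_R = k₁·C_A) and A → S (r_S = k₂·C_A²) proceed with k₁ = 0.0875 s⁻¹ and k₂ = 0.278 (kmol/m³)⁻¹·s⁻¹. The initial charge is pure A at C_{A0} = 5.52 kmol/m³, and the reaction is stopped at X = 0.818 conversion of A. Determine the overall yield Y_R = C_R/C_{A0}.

C_A = C_{A0}(1−X) = 1.005 kmol/m³.
Along a PFR/batch, dC_R/dC_A = −r_R/(r_R+r_S) = −k₁/(k₁+k₂·C_A).
Integrating from C_{A0} to C_A: C_R = (0.0875/0.278)·ln[(0.0875+0.278·5.52)/(0.0875+0.278·1.00)] = 0.3147·ln(1.622/0.3668) = 0.4679 kmol/m³.
Y_R = C_R/C_{A0} = 0.4679/5.52 = 0.0848.

0.0848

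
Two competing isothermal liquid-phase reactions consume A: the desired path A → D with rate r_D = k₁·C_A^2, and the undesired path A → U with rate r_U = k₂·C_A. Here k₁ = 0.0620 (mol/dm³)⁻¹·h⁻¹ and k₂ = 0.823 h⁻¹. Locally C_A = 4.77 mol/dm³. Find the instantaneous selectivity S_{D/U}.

0.359

S_{D/U} = r_D/r_U = (k₁·C_A^2)/(k₂·C_A) = (k₁/k₂)·C_A.
= (0.0620×4.770^2) / (0.823×4.770) = 1.411/3.926 = 0.359.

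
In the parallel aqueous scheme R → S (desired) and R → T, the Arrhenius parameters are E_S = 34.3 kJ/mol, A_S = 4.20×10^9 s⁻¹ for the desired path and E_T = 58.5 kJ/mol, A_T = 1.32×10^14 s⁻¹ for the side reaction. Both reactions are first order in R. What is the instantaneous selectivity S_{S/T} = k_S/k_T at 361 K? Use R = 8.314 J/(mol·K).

k_S/k_T = (A_S/A_T)·exp[−(E_S−E_T)/(RT)] = (A_S/A_T)·exp[(E_T−E_S)/(RT)].
(E_T−E_S)/(RT) = (58.5−34.3)×10³/(8.314×361) = 24200/3001 = 8.063.
k_S/k_T = (4.20×10^9/1.32×10^14)·exp(8.063) = 3.182×10^-5 × 3175 = 0.101.
Since E_S < E_T, lowering the temperature improves selectivity toward S.

0.101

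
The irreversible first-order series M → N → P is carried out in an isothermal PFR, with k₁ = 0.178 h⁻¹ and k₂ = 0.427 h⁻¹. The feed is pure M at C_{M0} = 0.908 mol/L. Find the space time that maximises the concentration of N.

3.51 h

Setting dC_N/dτ = 0 gives τ_opt = ln(k₂/k₁)/(k₂−k₁).
= ln(0.427/0.178)/(0.427−0.178) = ln(2.399)/0.2490 = 0.8750/0.2490 = 3.51 h.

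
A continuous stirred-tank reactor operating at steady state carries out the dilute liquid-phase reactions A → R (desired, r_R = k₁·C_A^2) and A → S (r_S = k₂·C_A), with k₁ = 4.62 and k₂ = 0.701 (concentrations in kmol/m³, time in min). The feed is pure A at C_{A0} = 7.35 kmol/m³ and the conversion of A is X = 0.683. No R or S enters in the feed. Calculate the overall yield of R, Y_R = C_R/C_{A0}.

0.641

Exit C_A = C_{A0}(1−X) = 7.35×0.317 = 2.330 kmol/m³.
A CSTR operates uniformly at the exit composition, giving r_R = 25.08 and r_S = 1.633 (each k·C_A^n at C_A = 2.330).
Fraction of consumed A going to R: r_R/(r_R+r_S) = 0.9389.
C_R = 0.9389·C_{A0}·X = 0.9389×7.35×0.683 = 4.71 kmol/m³; Y_R = C_R/C_{A0} = 0.641.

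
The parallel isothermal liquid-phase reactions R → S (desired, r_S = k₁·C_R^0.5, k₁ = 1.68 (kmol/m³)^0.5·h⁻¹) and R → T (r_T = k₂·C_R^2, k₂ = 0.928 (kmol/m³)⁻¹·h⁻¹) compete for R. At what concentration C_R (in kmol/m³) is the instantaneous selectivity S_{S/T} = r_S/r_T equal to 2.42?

S_{S/T} = (k₁/k₂)·C_R^-1.5 ⇒ C_R = (S·k₂/k₁)^(1/(-1.5)).
= (2.42×0.928/1.68)^(-0.6667) = (1.337)^(-0.6667) = 0.824 kmol/m³.

0.824 kmol/m³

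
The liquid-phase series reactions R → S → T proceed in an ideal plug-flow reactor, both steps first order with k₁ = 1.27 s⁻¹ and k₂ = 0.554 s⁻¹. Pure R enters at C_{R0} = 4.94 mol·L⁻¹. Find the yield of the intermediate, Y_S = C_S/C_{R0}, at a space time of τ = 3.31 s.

Solving the coupled first-order balances gives C_S(τ) = [k₁/(k₂−k₁)]·C_{R0}·(e^(−k₁τ) − e^(−k₂τ)).
e^(−k₁τ) = e^(−1.27×3.31) = e^(−4.204) = 0.01494; e^(−k₂τ) = e^(−1.834) = 0.1598.
C_S = 1.27×4.94/(0.554−1.27) × (0.01494−0.1598) = (-8.762)×(-0.1449) = 1.269 mol·L⁻¹.
Y_S = C_S/C_{R0} = 1.269/4.94 = 0.257.

0.257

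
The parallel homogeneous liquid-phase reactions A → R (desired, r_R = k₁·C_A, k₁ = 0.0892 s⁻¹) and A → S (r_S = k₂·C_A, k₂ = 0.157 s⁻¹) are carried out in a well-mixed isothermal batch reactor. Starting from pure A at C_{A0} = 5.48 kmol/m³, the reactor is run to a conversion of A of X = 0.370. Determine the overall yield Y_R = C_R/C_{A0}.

0.134

C_A = C_{A0}(1−X) = 3.452 kmol/m³.
Both paths are first order in A, so the instantaneous fraction to R is constant: dC_R/d(−C_A) = k₁/(k₁+k₂) = 0.3623.
C_R = 0.3623·(C_{A0}−C_A) = 0.3623×2.028 = 0.735 kmol/m³.
Y_R = C_R/C_{A0} = 0.7346/5.48 = 0.134.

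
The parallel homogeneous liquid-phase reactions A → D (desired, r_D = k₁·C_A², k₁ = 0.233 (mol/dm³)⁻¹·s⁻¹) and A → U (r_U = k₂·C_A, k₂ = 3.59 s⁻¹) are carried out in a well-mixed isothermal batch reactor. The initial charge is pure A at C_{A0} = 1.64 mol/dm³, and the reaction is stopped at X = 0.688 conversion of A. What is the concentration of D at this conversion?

0.0732 mol/dm³

C_A = C_{A0}(1−X) = 0.5117 mol/dm³.
Along a PFR/batch, dC_U/dC_A = −r_U/(r_D+r_U) = −k₂/(k₂+k₁·C_A).
Integrating from C_{A0} to C_A: C_U = (3.59/0.233)·ln[(3.59+0.233·1.64)/(3.59+0.233·0.512)] = 15.41·ln(3.972/3.709) = 1.055 mol/dm³.
Then C_D = (C_{A0}−C_A) − C_U = 1.128 − 1.055 = 0.07323 mol/dm³.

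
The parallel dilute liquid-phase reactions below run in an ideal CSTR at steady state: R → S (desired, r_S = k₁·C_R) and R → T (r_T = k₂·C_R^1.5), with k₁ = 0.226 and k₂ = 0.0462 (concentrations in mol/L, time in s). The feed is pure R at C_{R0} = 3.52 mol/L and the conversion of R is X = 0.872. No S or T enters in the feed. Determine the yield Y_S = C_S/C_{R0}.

Exit C_R = C_{R0}(1−X) = 3.52×0.128 = 0.4506 mol/L.
Rates in a CSTR are evaluated at the outlet concentration: r_S = 0.226×0.4506 = 0.1018, r_T = 0.0462×0.4506^1.5 = 0.01397.
Fraction of consumed R going to S: r_S/(r_S+r_T) = 0.8793.
C_S = 0.8793·C_{R0}·X = 0.8793×3.52×0.872 = 2.70 mol/L; Y_S = C_S/C_{R0} = 0.767.

0.767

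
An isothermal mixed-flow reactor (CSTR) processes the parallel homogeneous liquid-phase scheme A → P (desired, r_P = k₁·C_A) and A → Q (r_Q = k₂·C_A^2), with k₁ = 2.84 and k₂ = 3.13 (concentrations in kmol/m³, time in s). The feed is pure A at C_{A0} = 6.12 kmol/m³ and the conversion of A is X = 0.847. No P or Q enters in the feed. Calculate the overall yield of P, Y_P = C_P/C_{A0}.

0.417

Exit C_A = C_{A0}(1−X) = 6.12×0.153 = 0.9364 kmol/m³.
A CSTR operates uniformly at the exit composition, giving r_P = 2.659 and r_Q = 2.744 (each k·C_A^n at C_A = 0.9364).
Fraction of consumed A going to P: r_P/(r_P+r_Q) = 0.4921.
C_P = 0.4921·C_{A0}·X = 0.4921×6.12×0.847 = 2.55 kmol/m³; Y_P = C_P/C_{A0} = 0.417.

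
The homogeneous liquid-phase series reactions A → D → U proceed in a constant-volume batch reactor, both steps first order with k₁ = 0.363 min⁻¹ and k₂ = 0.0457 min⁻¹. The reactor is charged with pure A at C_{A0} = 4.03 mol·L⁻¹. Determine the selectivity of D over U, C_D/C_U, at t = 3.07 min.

11.7

For first-order series with pure A initially, C_D(t) = k₁C_{A0}/(k₂−k₁)·(e^(−k₁t) − e^(−k₂t)).
e^(−k₁t) = e^(−0.363×3.07) = e^(−1.114) = 0.3281; e^(−k₂t) = e^(−0.1403) = 0.8691.
C_D = 0.363×4.03/(0.0457−0.363) × (0.3281−0.8691) = (-4.610)×(-0.5410) = 2.494 mol·L⁻¹.
C_A = C_{A0}e^(−k₁t) = 1.322 mol·L⁻¹, so C_U = C_{A0}−C_A−C_D = 0.2135 mol·L⁻¹; C_D/C_U = 11.7.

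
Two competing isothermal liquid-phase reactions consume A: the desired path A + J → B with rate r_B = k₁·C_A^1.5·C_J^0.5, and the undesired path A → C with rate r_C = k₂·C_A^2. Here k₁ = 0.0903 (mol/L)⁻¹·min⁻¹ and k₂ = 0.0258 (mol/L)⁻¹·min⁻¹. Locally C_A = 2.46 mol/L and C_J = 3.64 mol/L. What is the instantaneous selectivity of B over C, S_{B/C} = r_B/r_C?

S_{B/C} = r_B/r_C = (k₁·C_A^1.5·C_J^0.5)/(k₂·C_A^2) = (k₁/k₂)·C_A^-0.5·C_J^0.5.
= (0.0903×2.460^1.5×3.640^0.5) / (0.0258×2.460^2) = 0.6647/0.1561 = 4.26.
The undesired path is higher order in A, so low C_A (CSTR or dilute feed) favours B.

4.26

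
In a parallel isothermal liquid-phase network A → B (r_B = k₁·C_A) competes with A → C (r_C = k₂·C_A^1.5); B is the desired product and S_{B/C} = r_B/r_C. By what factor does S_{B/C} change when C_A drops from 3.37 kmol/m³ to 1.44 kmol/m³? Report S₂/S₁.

1.53

S_{B/C} = (k₁/k₂)·C_A^-0.5, so S₂/S₁ = (C_{A,2}/C_{A,1})^-0.5.
= (1.44/3.37)^(-0.5) = (0.4273)^(-0.5) = 1.53.
Selectivity toward B rises as C_A falls — low-concentration operation is favoured.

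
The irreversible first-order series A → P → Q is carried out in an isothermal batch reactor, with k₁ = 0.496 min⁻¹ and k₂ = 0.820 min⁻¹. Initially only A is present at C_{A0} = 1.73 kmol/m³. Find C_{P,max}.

0.485 kmol/m³

For a first-order series the maximum intermediate yield is C_{P,max}/C_{A0} = (k₁/k₂)^[k₂/(k₂−k₁)].
= (0.496/0.820)^(0.820/(0.820−0.496)) = (0.6049)^(2.531) = 0.2802.
C_{P,max} = 0.2802×1.73 = 0.485 kmol/m³.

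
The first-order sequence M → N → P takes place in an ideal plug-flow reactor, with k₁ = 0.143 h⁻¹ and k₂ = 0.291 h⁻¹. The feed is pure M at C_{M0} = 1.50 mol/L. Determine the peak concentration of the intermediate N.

0.371 mol/L

Evaluating C_N at τ_opt = ln(k₂/k₁)/(k₂−k₁) gives C_{N,max}/C_{M0} = (k₁/k₂)^[k₂/(k₂−k₁)].
= (0.143/0.291)^(0.291/(0.291−0.143)) = (0.4914)^(1.966) = 0.2473.
C_{N,max} = 0.2473×1.50 = 0.371 mol/L.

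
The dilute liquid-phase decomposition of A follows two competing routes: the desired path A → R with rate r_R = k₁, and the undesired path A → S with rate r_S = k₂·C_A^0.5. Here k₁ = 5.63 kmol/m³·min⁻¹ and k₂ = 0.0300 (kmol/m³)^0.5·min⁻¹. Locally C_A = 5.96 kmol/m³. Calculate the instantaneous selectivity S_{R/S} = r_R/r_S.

76.9

S_{R/S} = r_R/r_S = (k₁)/(k₂·C_A^0.5) = (k₁/k₂)·C_A^-0.5.
= (5.63) / (0.0300×5.960^0.5) = 5.630/0.07324 = 76.9.
The undesired path is higher order in A, so low C_A (CSTR or dilute feed) favours R.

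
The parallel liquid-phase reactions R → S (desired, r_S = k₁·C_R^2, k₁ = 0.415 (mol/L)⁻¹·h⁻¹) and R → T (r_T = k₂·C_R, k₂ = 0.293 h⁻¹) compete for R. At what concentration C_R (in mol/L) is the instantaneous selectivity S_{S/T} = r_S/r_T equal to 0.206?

S_{S/T} = (k₁/k₂)·C_R ⇒ C_R = S·k₂/k₁.
= 0.206×0.293/0.415 = 0.145 mol/L.

0.145 mol/L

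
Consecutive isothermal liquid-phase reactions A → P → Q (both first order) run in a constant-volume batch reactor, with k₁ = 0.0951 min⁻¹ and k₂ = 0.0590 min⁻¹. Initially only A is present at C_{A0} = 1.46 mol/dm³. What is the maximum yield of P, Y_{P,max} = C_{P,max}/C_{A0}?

At the optimum, C_{P,max}/C_{A0} = (k₁/k₂)^[k₂/(k₂−k₁)].
= (0.0951/0.0590)^(0.0590/(0.0590−0.0951)) = (1.612)^(-1.634) = 0.4583.

0.458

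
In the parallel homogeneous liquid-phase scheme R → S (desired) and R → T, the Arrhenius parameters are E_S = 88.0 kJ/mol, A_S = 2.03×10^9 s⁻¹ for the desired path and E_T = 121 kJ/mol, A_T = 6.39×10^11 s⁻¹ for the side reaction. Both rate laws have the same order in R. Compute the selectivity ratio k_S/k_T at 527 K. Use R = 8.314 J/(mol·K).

5.93

With equal orders, S_{S/T} = k_S/k_T = (A_S/A_T)·exp[(E_T−E_S)/(RT)].
(E_T−E_S)/(RT) = (121−88.0)×10³/(8.314×527) = 33000/4381 = 7.532.
k_S/k_T = (2.03×10^9/6.39×10^11)·exp(7.532) = 0.003177 × 1866 = 5.93.
Since E_S < E_T, lowering the temperature improves selectivity toward S.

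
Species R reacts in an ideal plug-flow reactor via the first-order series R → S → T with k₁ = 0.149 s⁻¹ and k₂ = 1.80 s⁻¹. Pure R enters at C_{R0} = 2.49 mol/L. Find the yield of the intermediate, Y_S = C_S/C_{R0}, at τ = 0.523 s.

0.0483

Solving the coupled first-order balances gives C_S(τ) = [k₁/(k₂−k₁)]·C_{R0}·(e^(−k₁τ) − e^(−k₂τ)).
e^(−k₁τ) = e^(−0.149×0.523) = e^(−0.07793) = 0.9250; e^(−k₂τ) = e^(−0.9414) = 0.3901.
C_S = 0.149×2.49/(1.80−0.149) × (0.9250−0.3901) = 0.2247×0.5350 = 0.1202 mol/L.
Y_S = C_S/C_{R0} = 0.1202/2.49 = 0.0483.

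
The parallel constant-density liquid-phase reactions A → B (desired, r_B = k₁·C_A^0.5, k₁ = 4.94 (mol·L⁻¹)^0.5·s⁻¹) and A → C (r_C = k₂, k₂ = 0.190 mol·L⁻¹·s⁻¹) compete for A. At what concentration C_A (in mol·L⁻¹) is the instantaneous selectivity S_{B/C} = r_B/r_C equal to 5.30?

S_{B/C} = (k₁/k₂)·C_A^0.5 ⇒ C_A = (S·k₂/k₁)^(2).
= (5.30×0.190/4.94)^(2) = (0.2038)^(2) = 0.0416 mol·L⁻¹.

0.0416 mol·L⁻¹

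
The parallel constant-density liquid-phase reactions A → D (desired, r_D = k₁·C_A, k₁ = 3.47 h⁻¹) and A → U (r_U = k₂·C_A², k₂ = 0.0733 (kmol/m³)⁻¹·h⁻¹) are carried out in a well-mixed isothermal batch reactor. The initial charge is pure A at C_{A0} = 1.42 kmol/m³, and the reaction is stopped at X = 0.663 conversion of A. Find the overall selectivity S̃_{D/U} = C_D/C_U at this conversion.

50.0

C_A = C_{A0}(1−X) = 0.4785 kmol/m³.
Along a PFR/batch, dC_D/dC_A = −r_D/(r_D+r_U) = −k₁/(k₁+k₂·C_A).
Integrating from C_{A0} to C_A: C_D = (3.47/0.0733)·ln[(3.47+0.0733·1.42)/(3.47+0.0733·0.479)] = 47.34·ln(3.574/3.505) = 0.9230 kmol/m³.
C_U = (C_{A0}−C_A)−C_D = 0.01848 kmol/m³; S̃_{D/U} = 0.9230/0.01848 = 50.0.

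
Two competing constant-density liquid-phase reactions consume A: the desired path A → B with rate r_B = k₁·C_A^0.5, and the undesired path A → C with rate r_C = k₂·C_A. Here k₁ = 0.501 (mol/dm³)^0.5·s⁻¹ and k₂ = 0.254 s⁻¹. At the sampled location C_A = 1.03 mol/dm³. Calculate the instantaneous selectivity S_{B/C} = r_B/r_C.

1.94

S_{B/C} = r_B/r_C = (k₁·C_A^0.5)/(k₂·C_A) = (k₁/k₂)·C_A^-0.5.
= (0.501×1.030^0.5) / (0.254×1.030) = 0.5085/0.2616 = 1.94.
The undesired path is higher order in A, so low C_A (CSTR or dilute feed) favours B.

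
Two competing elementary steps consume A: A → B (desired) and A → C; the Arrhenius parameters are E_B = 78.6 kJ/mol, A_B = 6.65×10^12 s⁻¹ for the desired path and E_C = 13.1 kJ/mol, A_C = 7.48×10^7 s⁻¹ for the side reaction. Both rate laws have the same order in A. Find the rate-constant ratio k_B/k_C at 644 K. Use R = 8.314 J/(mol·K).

k_B/k_C = (A_B/A_C)·exp[−(E_B−E_C)/(RT)] = (A_B/A_C)·exp[(E_C−E_B)/(RT)].
(E_C−E_B)/(RT) = (13.1−78.6)×10³/(8.314×644) = -65500/5354 = -12.23.
k_B/k_C = (6.65×10^12/7.48×10^7)·exp(-12.23) = 88904 × 4.865×10^-6 = 0.433.
Since E_B > E_C, raising the temperature improves selectivity toward B.

0.433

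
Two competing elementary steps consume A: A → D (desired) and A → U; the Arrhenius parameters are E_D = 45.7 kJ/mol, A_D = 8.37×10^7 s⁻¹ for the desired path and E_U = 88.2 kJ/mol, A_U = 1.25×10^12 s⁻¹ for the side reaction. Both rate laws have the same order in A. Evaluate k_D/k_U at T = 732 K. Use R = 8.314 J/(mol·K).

0.0722

With equal orders, S_{D/U} = k_D/k_U = (A_D/A_U)·exp[(E_U−E_D)/(RT)].
(E_U−E_D)/(RT) = (88.2−45.7)×10³/(8.314×732) = 42500/6086 = 6.983.
k_D/k_U = (8.37×10^7/1.25×10^12)·exp(6.983) = 6.696×10^-5 × 1079 = 0.0722.
Since E_D < E_U, lowering the temperature improves selectivity toward D.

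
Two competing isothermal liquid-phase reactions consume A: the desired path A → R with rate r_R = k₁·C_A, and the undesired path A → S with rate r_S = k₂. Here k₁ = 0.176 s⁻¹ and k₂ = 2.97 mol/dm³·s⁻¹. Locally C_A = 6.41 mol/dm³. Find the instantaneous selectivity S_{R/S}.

S_{R/S} = r_R/r_S = (k₁·C_A)/(k₂) = (k₁/k₂)·C_A.
= (0.176×6.410) / (2.97) = 1.128/2.970 = 0.380.

0.380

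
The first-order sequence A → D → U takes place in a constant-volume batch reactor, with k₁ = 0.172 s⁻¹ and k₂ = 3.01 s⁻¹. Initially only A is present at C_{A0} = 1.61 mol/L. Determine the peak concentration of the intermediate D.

Evaluating C_D at t_opt = ln(k₂/k₁)/(k₂−k₁) gives C_{D,max}/C_{A0} = (k₁/k₂)^[k₂/(k₂−k₁)].
= (0.172/3.01)^(3.01/(3.01−0.172)) = (0.05714)^(1.061) = 0.04804.
C_{D,max} = 0.04804×1.61 = 0.0773 mol/L.

0.0773 mol/L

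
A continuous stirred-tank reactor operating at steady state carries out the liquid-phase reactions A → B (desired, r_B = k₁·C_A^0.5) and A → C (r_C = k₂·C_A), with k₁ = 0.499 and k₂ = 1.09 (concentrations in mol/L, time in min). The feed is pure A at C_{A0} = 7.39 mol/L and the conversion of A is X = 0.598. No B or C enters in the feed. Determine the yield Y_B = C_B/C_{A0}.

Exit C_A = C_{A0}(1−X) = 7.39×0.402 = 2.971 mol/L.
A CSTR operates uniformly at the exit composition, giving r_B = 0.8601 and r_C = 3.238 (each k·C_A^n at C_A = 2.971).
Fraction of consumed A going to B: r_B/(r_B+r_C) = 0.2099.
C_B = 0.2099·C_{A0}·X = 0.2099×7.39×0.598 = 0.927 mol/L; Y_B = C_B/C_{A0} = 0.125.

0.125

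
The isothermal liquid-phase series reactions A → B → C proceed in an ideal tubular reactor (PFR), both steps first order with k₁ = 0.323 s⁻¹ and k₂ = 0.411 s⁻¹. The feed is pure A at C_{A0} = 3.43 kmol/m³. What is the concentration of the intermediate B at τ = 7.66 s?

For first-order series with pure A initially, C_B(τ) = k₁C_{A0}/(k₂−k₁)·(e^(−k₁τ) − e^(−k₂τ)).
e^(−k₁τ) = e^(−0.323×7.66) = e^(−2.474) = 0.08423; e^(−k₂τ) = e^(−3.148) = 0.04293.
C_B = 0.323×3.43/(0.411−0.323) × (0.08423−0.04293) = 12.59×0.04131 = 0.5200 kmol/m³.

0.520 kmol/m³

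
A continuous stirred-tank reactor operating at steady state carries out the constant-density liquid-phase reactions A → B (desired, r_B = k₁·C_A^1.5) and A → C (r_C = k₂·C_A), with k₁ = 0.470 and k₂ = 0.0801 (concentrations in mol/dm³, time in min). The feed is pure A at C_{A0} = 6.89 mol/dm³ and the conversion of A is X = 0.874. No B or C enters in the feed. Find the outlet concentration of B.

Exit C_A = C_{A0}(1−X) = 6.89×0.126 = 0.8681 mol/dm³.
In a CSTR the entire volume is at exit conditions, so r_B = 0.470×0.8681^1.5 = 0.3802 and r_C = 0.0801×0.8681 = 0.06954.
Fraction of consumed A going to B: r_B/(r_B+r_C) = 0.8454.
C_B = 0.8454·C_{A0}·X = 0.8454×6.89×0.874 = 5.09 mol/dm³.

5.09 mol/dm³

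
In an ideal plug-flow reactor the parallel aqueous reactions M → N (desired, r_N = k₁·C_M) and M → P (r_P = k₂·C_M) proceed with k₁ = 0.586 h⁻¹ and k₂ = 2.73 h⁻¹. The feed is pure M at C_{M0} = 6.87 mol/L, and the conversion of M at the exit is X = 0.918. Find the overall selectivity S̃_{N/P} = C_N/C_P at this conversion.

0.215

C_M = C_{M0}(1−X) = 0.5633 mol/L.
Both paths are first order in M, so the instantaneous fraction to N is constant: dC_N/d(−C_M) = k₁/(k₁+k₂) = 0.1767.
C_N = 0.1767·(C_{M0}−C_M) = 0.1767×6.307 = 1.11 mol/L.
C_P = (C_{M0}−C_M)−C_N = 5.192 mol/L; S̃_{N/P} = 1.115/5.192 = 0.215.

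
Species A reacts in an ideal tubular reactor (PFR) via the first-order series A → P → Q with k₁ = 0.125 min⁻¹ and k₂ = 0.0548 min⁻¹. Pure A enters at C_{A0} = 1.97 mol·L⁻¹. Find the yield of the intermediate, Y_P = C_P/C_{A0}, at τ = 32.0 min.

0.276

The intermediate concentration in a first-order A→B→C sequence is C_P = k₁C_{A0}(e^(−k₁τ) − e^(−k₂τ))/(k₂−k₁).
e^(−k₁τ) = e^(−0.125×32.0) = e^(−4.000) = 0.01832; e^(−k₂τ) = e^(−1.754) = 0.1731.
C_P = 0.125×1.97/(0.0548−0.125) × (0.01832−0.1731) = (-3.508)×(-0.1548) = 0.5431 mol·L⁻¹.
Y_P = C_P/C_{A0} = 0.5431/1.97 = 0.276.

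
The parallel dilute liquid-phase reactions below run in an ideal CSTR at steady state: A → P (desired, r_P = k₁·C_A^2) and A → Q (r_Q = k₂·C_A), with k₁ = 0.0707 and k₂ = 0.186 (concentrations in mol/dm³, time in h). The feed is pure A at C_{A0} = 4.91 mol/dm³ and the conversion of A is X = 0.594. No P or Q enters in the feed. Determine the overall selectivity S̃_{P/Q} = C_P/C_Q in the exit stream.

Exit C_A = C_{A0}(1−X) = 4.91×0.406 = 1.993 mol/dm³.
In a CSTR the entire volume is at exit conditions, so r_P = 0.0707×1.993^2 = 0.2810 and r_Q = 0.186×1.993 = 0.3708.
Overall selectivity = C_P/C_Q = r_Pτ/(r_Qτ) = r_P/r_Q = 0.758.

0.758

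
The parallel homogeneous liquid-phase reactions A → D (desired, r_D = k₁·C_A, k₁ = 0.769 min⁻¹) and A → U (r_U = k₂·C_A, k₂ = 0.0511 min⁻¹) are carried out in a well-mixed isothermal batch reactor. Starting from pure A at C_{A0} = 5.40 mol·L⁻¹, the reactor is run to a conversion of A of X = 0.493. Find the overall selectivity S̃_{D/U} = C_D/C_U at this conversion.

15.0

C_A = C_{A0}(1−X) = 2.738 mol·L⁻¹.
Both paths are first order in A, so the instantaneous fraction to D is constant: dC_D/d(−C_A) = k₁/(k₁+k₂) = 0.9377.
C_D = 0.9377·(C_{A0}−C_A) = 0.9377×2.662 = 2.50 mol·L⁻¹.
C_U = (C_{A0}−C_A)−C_D = 0.1659 mol·L⁻¹; S̃_{D/U} = 2.496/0.1659 = 15.0.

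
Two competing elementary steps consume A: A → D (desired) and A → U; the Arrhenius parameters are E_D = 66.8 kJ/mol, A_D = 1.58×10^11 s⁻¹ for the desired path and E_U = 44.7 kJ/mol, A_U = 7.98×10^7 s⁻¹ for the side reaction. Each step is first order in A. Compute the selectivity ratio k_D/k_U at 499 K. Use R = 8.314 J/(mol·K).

Since both paths have the same order in A, the concentration cancels and S_{D/U} = k_D/k_U = (A_D/A_U)·exp[(E_U−E_D)/(RT)].
(E_U−E_D)/(RT) = (44.7−66.8)×10³/(8.314×499) = -22100/4149 = -5.327.
k_D/k_U = (1.58×10^11/7.98×10^7)·exp(-5.327) = 1980 × 0.004859 = 9.62.

9.62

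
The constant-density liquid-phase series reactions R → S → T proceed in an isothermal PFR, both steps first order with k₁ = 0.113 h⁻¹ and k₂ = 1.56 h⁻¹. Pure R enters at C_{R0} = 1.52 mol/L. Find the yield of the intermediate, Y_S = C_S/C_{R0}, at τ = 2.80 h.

The intermediate concentration in a first-order A→B→C sequence is C_S = k₁C_{R0}(e^(−k₁τ) − e^(−k₂τ))/(k₂−k₁).
e^(−k₁τ) = e^(−0.113×2.80) = e^(−0.3164) = 0.7288; e^(−k₂τ) = e^(−4.368) = 0.01268.
C_S = 0.113×1.52/(1.56−0.113) × (0.7288−0.01268) = 0.1187×0.7161 = 0.08500 mol/L.
Y_S = C_S/C_{R0} = 0.08500/1.52 = 0.0559.

0.0559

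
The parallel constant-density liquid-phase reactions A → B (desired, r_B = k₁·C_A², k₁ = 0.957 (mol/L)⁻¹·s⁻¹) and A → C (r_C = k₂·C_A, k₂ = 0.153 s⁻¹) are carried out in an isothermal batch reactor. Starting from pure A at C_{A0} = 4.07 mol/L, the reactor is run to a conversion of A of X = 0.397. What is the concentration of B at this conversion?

1.54 mol/L

C_A = C_{A0}(1−X) = 2.454 mol/L.
Along a PFR/batch, dC_C/dC_A = −r_C/(r_B+r_C) = −k₂/(k₂+k₁·C_A).
Integrating from C_{A0} to C_A: C_C = (0.153/0.957)·ln[(0.153+0.957·4.07)/(0.153+0.957·2.45)] = 0.1599·ln(4.048/2.502) = 0.07694 mol/L.
Then C_B = (C_{A0}−C_A) − C_C = 1.616 − 0.07694 = 1.539 mol/L.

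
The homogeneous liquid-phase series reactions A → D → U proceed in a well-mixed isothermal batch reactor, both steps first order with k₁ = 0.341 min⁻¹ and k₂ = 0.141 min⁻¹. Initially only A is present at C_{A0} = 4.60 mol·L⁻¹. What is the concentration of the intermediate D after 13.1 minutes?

The intermediate concentration in a first-order A→B→C sequence is C_D = k₁C_{A0}(e^(−k₁t) − e^(−k₂t))/(k₂−k₁).
e^(−k₁t) = e^(−0.341×13.1) = e^(−4.467) = 0.01148; e^(−k₂t) = e^(−1.847) = 0.1577.
C_D = 0.341×4.60/(0.141−0.341) × (0.01148−0.1577) = (-7.843)×(-0.1462) = 1.147 mol·L⁻¹.

1.15 mol·L⁻¹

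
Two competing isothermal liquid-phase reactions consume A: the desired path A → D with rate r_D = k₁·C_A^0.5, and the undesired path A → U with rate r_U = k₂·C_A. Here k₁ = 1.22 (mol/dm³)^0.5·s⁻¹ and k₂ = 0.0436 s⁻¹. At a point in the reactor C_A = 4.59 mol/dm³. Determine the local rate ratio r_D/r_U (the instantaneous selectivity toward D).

S_{D/U} = r_D/r_U = (k₁·C_A^0.5)/(k₂·C_A) = (k₁/k₂)·C_A^-0.5.
= (1.22×4.590^0.5) / (0.0436×4.590) = 2.614/0.2001 = 13.1.
The undesired path is higher order in A, so low C_A (CSTR or dilute feed) favours D.

13.1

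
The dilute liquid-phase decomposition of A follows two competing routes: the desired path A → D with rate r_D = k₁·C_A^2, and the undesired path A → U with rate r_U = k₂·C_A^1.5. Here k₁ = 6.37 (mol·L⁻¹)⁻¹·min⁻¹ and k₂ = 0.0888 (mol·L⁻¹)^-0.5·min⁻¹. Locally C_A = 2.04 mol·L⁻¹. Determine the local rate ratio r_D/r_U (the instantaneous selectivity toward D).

102

S_{D/U} = r_D/r_U = (k₁·C_A^2)/(k₂·C_A^1.5) = (k₁/k₂)·C_A^0.5.
= (6.37×2.040^2) / (0.0888×2.040^1.5) = 26.51/0.2587 = 102.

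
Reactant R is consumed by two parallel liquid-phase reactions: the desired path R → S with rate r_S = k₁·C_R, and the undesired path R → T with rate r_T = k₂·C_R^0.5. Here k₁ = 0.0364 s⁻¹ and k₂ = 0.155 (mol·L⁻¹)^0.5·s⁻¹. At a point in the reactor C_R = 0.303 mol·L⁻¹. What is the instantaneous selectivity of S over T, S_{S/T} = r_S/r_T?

S_{S/T} = r_S/r_T = (k₁·C_R)/(k₂·C_R^0.5) = (k₁/k₂)·C_R^0.5.
= (0.0364×0.3030) / (0.155×0.3030^0.5) = 0.01103/0.08532 = 0.129.

0.129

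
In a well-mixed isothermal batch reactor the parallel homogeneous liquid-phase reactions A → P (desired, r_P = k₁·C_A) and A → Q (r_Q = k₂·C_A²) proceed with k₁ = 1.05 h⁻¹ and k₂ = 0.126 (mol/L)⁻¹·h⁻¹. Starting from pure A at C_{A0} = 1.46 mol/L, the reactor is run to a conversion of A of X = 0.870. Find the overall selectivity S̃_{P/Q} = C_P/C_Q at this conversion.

C_A = C_{A0}(1−X) = 0.1898 mol/L.
Along a PFR/batch, dC_P/dC_A = −r_P/(r_P+r_Q) = −k₁/(k₁+k₂·C_A).
Integrating from C_{A0} to C_A: C_P = (1.05/0.126)·ln[(1.05+0.126·1.46)/(1.05+0.126·0.190)] = 8.333·ln(1.234/1.074) = 1.158 mol/L.
C_Q = (C_{A0}−C_A)−C_P = 0.1126 mol/L; S̃_{P/Q} = 1.158/0.1126 = 10.3.

10.3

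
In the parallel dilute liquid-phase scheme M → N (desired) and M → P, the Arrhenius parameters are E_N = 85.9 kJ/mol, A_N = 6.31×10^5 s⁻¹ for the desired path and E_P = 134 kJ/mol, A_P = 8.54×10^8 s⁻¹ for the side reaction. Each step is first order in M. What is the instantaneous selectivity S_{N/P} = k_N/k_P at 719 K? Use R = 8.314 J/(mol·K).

2.31

k_N/k_P = (A_N/A_P)·exp[−(E_N−E_P)/(RT)] = (A_N/A_P)·exp[(E_P−E_N)/(RT)].
(E_P−E_N)/(RT) = (134−85.9)×10³/(8.314×719) = 48100/5978 = 8.046.
k_N/k_P = (6.31×10^5/8.54×10^8)·exp(8.046) = 7.389×10^-4 × 3123 = 2.31.
Since E_N < E_P, lowering the temperature improves selectivity toward N.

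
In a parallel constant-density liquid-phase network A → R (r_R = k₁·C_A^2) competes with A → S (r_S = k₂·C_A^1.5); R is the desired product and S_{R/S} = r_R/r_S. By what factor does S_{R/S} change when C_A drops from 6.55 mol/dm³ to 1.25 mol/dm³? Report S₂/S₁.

S_{R/S} = (k₁/k₂)·C_A^0.5, so S₂/S₁ = (C_{A,2}/C_{A,1})^0.5.
= (1.25/6.55)^0.5 = (0.1908)^0.5 = 0.437.

0.437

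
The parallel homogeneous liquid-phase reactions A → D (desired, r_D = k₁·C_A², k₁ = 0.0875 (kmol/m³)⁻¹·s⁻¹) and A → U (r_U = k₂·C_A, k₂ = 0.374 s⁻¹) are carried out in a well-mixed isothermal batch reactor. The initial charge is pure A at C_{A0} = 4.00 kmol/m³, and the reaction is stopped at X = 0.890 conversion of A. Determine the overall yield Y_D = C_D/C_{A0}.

C_A = C_{A0}(1−X) = 0.4400 kmol/m³.
Along a PFR/batch, dC_U/dC_A = −r_U/(r_D+r_U) = −k₂/(k₂+k₁·C_A).
Integrating from C_{A0} to C_A: C_U = (0.374/0.0875)·ln[(0.374+0.0875·4.00)/(0.374+0.0875·0.440)] = 4.274·ln(0.7240/0.4125) = 2.405 kmol/m³.
Then C_D = (C_{A0}−C_A) − C_U = 3.560 − 2.405 = 1.155 kmol/m³.
Y_D = C_D/C_{A0} = 1.155/4.00 = 0.289.

0.289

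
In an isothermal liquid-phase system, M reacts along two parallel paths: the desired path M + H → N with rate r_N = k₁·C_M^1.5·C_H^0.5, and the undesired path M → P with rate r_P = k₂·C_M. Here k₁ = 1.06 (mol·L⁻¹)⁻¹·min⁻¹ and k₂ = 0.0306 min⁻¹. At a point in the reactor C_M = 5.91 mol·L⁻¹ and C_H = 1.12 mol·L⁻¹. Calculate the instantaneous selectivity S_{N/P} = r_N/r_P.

89.1

S_{N/P} = r_N/r_P = (k₁·C_M^1.5·C_H^0.5)/(k₂·C_M) = (k₁/k₂)·C_M^0.5·C_H^0.5.
= (1.06×5.910^1.5×1.120^0.5) / (0.0306×5.910) = 16.12/0.1808 = 89.1.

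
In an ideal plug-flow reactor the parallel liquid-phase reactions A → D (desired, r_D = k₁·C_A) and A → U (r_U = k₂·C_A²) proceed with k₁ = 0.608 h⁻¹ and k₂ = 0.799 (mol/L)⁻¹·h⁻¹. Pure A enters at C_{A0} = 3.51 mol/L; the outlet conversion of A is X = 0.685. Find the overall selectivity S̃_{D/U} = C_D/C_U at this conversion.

C_A = C_{A0}(1−X) = 1.106 mol/L.
Along a PFR/batch, dC_D/dC_A = −r_D/(r_D+r_U) = −k₁/(k₁+k₂·C_A).
Integrating from C_{A0} to C_A: C_D = (0.608/0.799)·ln[(0.608+0.799·3.51)/(0.608+0.799·1.11)] = 0.7610·ln(3.412/1.491) = 0.6299 mol/L.
C_U = (C_{A0}−C_A)−C_D = 1.774 mol/L; S̃_{D/U} = 0.6299/1.774 = 0.355.

0.355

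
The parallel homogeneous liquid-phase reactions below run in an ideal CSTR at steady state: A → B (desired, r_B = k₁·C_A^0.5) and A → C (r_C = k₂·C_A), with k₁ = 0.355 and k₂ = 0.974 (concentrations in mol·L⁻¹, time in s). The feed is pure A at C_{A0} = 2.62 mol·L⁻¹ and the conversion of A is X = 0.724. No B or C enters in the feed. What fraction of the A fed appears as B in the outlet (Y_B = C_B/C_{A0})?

Exit C_A = C_{A0}(1−X) = 2.62×0.276 = 0.7231 mol·L⁻¹.
In a CSTR the entire volume is at exit conditions, so r_B = 0.355×0.7231^0.5 = 0.3019 and r_C = 0.974×0.7231 = 0.7043.
Fraction of consumed A going to B: r_B/(r_B+r_C) = 0.3000.
C_B = 0.3000·C_{A0}·X = 0.3000×2.62×0.724 = 0.569 mol·L⁻¹; Y_B = C_B/C_{A0} = 0.217.

0.217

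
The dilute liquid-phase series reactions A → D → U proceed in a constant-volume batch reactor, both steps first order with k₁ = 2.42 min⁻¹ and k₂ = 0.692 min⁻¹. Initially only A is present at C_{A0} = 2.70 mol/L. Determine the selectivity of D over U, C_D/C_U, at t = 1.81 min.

For first-order series with pure A initially, C_D(t) = k₁C_{A0}/(k₂−k₁)·(e^(−k₁t) − e^(−k₂t)).
e^(−k₁t) = e^(−2.42×1.81) = e^(−4.380) = 0.01252; e^(−k₂t) = e^(−1.253) = 0.2858.
C_D = 2.42×2.70/(0.692−2.42) × (0.01252−0.2858) = (-3.781)×(-0.2733) = 1.033 mol/L.
C_A = C_{A0}e^(−k₁t) = 0.03381 mol/L, so C_U = C_{A0}−C_A−C_D = 1.633 mol/L; C_D/C_U = 0.633.

0.633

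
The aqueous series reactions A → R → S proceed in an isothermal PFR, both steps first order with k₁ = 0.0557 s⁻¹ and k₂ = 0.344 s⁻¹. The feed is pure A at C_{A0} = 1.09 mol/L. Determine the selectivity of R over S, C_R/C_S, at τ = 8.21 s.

0.433

The intermediate concentration in a first-order A→B→C sequence is C_R = k₁C_{A0}(e^(−k₁τ) − e^(−k₂τ))/(k₂−k₁).
e^(−k₁τ) = e^(−0.0557×8.21) = e^(−0.4573) = 0.6330; e^(−k₂τ) = e^(−2.824) = 0.05935.
C_R = 0.0557×1.09/(0.344−0.0557) × (0.6330−0.05935) = 0.2106×0.5736 = 0.1208 mol/L.
C_A = C_{A0}e^(−k₁τ) = 0.6900 mol/L, so C_S = C_{A0}−C_A−C_R = 0.2792 mol/L; C_R/C_S = 0.433.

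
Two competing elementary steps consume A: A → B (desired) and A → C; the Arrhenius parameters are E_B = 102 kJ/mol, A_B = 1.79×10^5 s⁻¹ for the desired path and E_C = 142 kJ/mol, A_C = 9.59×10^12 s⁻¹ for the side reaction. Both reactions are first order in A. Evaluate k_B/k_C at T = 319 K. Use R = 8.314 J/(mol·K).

0.0662

Since both paths have the same order in A, the concentration cancels and S_{B/C} = k_B/k_C = (A_B/A_C)·exp[(E_C−E_B)/(RT)].
(E_C−E_B)/(RT) = (142−102)×10³/(8.314×319) = 40000/2652 = 15.08.
k_B/k_C = (1.79×10^5/9.59×10^12)·exp(15.08) = 1.867×10^-8 × 3.548×10^6 = 0.0662.
Since E_B < E_C, lowering the temperature improves selectivity toward B.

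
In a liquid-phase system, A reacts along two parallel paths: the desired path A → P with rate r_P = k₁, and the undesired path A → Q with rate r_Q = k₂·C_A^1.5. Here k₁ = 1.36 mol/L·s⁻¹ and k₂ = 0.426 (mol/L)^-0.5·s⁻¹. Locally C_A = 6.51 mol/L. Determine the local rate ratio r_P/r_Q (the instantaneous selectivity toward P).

0.192

S_{P/Q} = r_P/r_Q = (k₁)/(k₂·C_A^1.5) = (k₁/k₂)·C_A^-1.5.
= (1.36) / (0.426×6.510^1.5) = 1.360/7.076 = 0.192.
The undesired path is higher order in A, so low C_A (CSTR or dilute feed) favours P.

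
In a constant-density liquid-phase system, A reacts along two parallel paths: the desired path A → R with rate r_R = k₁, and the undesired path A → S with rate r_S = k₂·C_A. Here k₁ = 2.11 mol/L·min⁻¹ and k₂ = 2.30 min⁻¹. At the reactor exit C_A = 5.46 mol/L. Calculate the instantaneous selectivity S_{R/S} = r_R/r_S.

0.168

S_{R/S} = r_R/r_S = (k₁)/(k₂·C_A) = (k₁/k₂)·C_A⁻¹.
= (2.11) / (2.30×5.460) = 2.110/12.56 = 0.168.
The undesired path is higher order in A, so low C_A (CSTR or dilute feed) favours R.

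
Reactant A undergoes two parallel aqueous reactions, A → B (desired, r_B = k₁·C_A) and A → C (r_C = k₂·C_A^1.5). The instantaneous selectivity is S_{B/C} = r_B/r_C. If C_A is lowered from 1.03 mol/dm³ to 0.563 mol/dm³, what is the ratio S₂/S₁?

S_{B/C} = (k₁/k₂)·C_A^-0.5, so S₂/S₁ = (C_{A,2}/C_{A,1})^-0.5.
= (0.563/1.03)^(-0.5) = (0.5466)^(-0.5) = 1.35.

1.35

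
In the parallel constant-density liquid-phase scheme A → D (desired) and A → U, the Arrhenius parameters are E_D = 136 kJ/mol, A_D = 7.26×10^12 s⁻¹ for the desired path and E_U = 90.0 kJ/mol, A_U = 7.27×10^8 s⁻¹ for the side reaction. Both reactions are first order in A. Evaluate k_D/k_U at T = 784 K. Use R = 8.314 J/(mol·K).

8.60

With equal orders, S_{D/U} = k_D/k_U = (A_D/A_U)·exp[(E_U−E_D)/(RT)].
(E_U−E_D)/(RT) = (90.0−136)×10³/(8.314×784) = -46000/6518 = -7.057.
k_D/k_U = (7.26×10^12/7.27×10^8)·exp(-7.057) = 9986 × 8.612×10^-4 = 8.60.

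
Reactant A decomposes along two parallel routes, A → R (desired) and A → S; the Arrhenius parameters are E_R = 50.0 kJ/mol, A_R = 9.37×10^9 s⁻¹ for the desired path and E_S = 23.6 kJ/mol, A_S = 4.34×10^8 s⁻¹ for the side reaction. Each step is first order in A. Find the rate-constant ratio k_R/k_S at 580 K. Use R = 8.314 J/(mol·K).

0.0905

Since both paths have the same order in A, the concentration cancels and S_{R/S} = k_R/k_S = (A_R/A_S)·exp[(E_S−E_R)/(RT)].
(E_S−E_R)/(RT) = (23.6−50.0)×10³/(8.314×580) = -26400/4822 = -5.475.
k_R/k_S = (9.37×10^9/4.34×10^8)·exp(-5.475) = 21.59 × 0.004191 = 0.0905.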